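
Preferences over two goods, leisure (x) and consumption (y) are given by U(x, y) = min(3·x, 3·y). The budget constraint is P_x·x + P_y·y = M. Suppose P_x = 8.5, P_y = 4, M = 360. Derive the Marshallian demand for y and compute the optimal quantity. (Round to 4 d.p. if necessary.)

With perfect complements, no substitution: consume in ratio x:y = 3:3.
Budget: P_x·x + P_y·x = M, so (3·P_x + 3·P_y)·x = 3·M.
Demand: x*(P_x,P_y,M) = 3·M/(3·P_x + 3·P_y), y* = 3·M/(3·P_x + 3·P_y).
Here 3·8.5 + 3·4 = 37.5, giving y* = 28.8.

y* = 28.8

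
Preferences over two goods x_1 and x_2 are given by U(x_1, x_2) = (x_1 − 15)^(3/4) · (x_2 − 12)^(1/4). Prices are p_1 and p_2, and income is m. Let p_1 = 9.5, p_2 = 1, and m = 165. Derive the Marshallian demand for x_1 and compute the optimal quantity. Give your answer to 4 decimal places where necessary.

x_1* = 15.8289

MRS = 3·(x_2−12)/(x_1−15). Tangency with p_1/p_2 gives x_2−12 = (1/3)·(p_1/p_2)·(x_1−15).
After buying the subsistence bundle (15, 12), a share 0.75 of the remaining income goes to x_1: x_1* = 15 + 0.75·(m − 15p_1 − 12p_2)/p_1.
Discretionary income = 165 − 15·9.5 − 12·1 = 10.5; x_1* = 15 + 0.75·10.5/9.5 = 15.8289.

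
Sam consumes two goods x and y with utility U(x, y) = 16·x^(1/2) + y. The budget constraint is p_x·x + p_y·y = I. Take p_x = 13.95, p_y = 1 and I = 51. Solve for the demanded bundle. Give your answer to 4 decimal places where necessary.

x* = 0.3289, y* = 46.4122

Utility is quasi-linear in y; the FOC for x is 8/√x = p_x/p_y.
Solve: √x = 8·p_y/p_x, so x*(p_x,p_y) = (8·p_y/p_x)², and y* = (I − p_x·x*)/p_y.
Plugging in: x* = (8·1/13.95)² = 0.3289, y* = 46.4122.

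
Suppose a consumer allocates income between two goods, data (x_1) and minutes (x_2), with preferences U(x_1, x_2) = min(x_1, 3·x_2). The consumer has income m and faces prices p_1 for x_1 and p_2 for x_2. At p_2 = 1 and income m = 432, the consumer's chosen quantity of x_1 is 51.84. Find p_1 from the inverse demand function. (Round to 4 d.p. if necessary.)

p_1 = 8

With perfect complements, no substitution: consume in ratio x_1:x_2 = 3:1.
Budget: p_1·x_1 + p_2·(1/3)·x_1 = m, so (3·p_1 + p_2)·x_1 = 3·m.
Demand: x_1*(p_1,p_2,m) = 3·m/(3·p_1 + p_2), x_2* = m/(3·p_1 + p_2).
Set x_1* = 51.84 in the demand function and solve for p_1: p_1 = 8.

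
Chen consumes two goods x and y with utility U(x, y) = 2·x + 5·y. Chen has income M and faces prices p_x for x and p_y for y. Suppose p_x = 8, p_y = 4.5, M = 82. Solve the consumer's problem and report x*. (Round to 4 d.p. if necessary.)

x* = 0

y gives more utility per dollar, so spend all income on y: y* = M/p_y, x* = 0.
Numerically: x* = 0, y* = 18.2222.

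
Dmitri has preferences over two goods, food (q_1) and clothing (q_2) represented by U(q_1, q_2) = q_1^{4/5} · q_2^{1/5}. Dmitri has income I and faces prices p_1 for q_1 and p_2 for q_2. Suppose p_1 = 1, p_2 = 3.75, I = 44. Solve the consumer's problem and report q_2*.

Tangency: MRS = 4·q_2/q_1 = p_1/p_2.
So 0.8·p_2·q_2 = 0.2·p_1·q_1; combined with the budget, a share 0.8 of income goes to q_1.
Demand: q_1*(p_1,p_2,I) = 0.8·I/p_1 and q_2* = 0.2·I/p_2.
At p_1=1, p_2=3.75, I=44: q_2* = 0.2·44/3.75 = 2.3467.

q_2* = 2.3467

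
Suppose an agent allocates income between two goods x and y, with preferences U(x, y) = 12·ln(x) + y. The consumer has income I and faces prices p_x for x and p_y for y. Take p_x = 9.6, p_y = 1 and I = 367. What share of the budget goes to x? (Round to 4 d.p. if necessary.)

share on x = 0.0327

Set MRS = p_x/p_y: (12/x)/1 = p_x/p_y.
So x*(p_x,p_y) = 12·p_y/p_x, independent of income; and y* = (I − 12·p_y)/p_y.
At the given prices: x* = 12·1/9.6 = 1.25, and y* = 355.
Expenditure on x: 9.6·1.25 = 12; share = 0.0327.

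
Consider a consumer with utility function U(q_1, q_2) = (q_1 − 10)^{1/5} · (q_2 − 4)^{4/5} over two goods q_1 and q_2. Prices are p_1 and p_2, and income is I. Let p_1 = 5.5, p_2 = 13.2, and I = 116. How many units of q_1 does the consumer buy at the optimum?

This is Cobb-Douglas in (q_1−10, q_2−4): tangency gives 0.2·p_2·(q_2−4) = 0.8·p_1·(q_1−10).
Substituting into the budget: q_1* = 10 + 0.2·(I − 10·p_1 − 4·p_2)/p_1, and q_2* = 4 + 0.8·(…)/p_2.
Discretionary income = 116 − 10·5.5 − 4·13.2 = 8.2; q_1* = 10 + 0.2·8.2/5.5 = 10.2982.

q_1* = 10.2982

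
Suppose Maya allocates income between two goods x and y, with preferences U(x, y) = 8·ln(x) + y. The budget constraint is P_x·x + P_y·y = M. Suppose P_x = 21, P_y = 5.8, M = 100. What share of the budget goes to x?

share on x = 0.464

MU_x = 8/x, MU_y = 1. Tangency: 8/x = P_x/P_y.
So x*(P_x,P_y) = 8·P_y/P_x, independent of income; and y* = (M − 8·P_y)/P_y.
At the given prices: x* = 8·5.8/21 = 2.2095, and y* = 9.2414.
Expenditure on x: 21·2.2095 = 46.4; share = 0.464.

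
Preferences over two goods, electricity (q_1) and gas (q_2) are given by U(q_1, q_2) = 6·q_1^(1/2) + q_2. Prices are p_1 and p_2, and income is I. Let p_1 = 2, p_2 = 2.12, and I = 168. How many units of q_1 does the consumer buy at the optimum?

q_1* = 10.1124

Utility is quasi-linear in q_2; the FOC for q_1 is 3/√q_1 = p_1/p_2.
Thus q_1* = (3·p_2/p_1)² — independent of I — with the rest of income spent on q_2.
Plugging in: q_1* = (3·2.12/2)² = 10.1124.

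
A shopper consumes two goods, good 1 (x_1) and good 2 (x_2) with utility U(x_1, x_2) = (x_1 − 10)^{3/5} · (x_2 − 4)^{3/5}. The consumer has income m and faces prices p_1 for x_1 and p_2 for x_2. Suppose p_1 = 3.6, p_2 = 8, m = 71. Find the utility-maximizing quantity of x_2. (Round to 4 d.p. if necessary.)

x_2* = 4.1875

MRS = (x_2−4)/(x_1−10). Tangency with p_1/p_2 gives x_2−4 = (p_1/p_2)·(x_1−10).
After buying the subsistence bundle (10, 4), a share 0.5 of the remaining income goes to x_1: x_1* = 10 + 0.5·(m − 10p_1 − 4p_2)/p_1.
Discretionary income = 71 − 10·3.6 − 4·8 = 3; x_2* = 4 + 0.5·3/8 = 4.1875.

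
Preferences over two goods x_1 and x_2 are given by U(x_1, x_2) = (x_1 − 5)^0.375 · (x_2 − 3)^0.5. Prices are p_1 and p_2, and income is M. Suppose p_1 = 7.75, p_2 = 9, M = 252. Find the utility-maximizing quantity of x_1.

x_1* = 15.2995

Let x_1' = x_1−5, x_2' = x_2−3. MRS = (3/4)·x_2'/x_1' = p_1/p_2.
Substituting into the budget: x_1* = 5 + 3/7·(M − 5·p_1 − 3·p_2)/p_1, and x_2* = 3 + 4/7·(…)/p_2.
Discretionary income = 252 − 5·7.75 − 3·9 = 186.25; x_1* = 5 + 3/7·186.25/7.75 = 15.2995.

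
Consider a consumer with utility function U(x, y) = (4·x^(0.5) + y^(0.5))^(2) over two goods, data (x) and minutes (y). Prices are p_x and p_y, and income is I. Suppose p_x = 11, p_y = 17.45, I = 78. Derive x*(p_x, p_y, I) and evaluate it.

MRS = MU_x/MU_y = 4·(y/x)^(0.5). Set equal to p_x/p_y.
Hence y/x = ((1/4)·p_x/p_y)^(1/(0.5)), i.e. raised to the 2 power.
With the ratio pinned down, the budget gives x* = I/(p_x + p_y·(y/x)) and y* = (y/x)·x*.
Numerically y/x = 0.024836, so x* = 78/(11 + 17.45·0.024836) = 6.8221.

x* = 6.8221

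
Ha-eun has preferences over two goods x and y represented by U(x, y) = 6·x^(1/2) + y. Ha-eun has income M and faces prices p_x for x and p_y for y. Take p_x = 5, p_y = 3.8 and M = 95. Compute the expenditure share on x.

MU_x = 3/√x, MU_y = 1. Tangency: 3/√x = p_x/p_y.
Solve: √x = 3·p_y/p_x, so x*(p_x,p_y) = (3·p_y/p_x)², and y* = (M − p_x·x*)/p_y.
Plugging in: x* = (3·3.8/5)² = 5.1984, y* = 18.16.
Expenditure on x: 5·5.1984 = 25.992; share = 0.2736.

share on x = 0.2736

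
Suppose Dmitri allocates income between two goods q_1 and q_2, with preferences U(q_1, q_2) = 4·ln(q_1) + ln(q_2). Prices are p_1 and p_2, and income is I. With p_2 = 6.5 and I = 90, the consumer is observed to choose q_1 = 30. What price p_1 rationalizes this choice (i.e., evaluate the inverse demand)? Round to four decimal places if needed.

p_1 = 2.4

The MRS is 4·q_2/q_1. Set MRS = p_1/p_2.
Rearranging, p_2·q_2 = (1/4)·p_1·q_1. Substituting into the budget gives p_1·q_1·(1 + (1/4)) = I.
Demand: q_1*(p_1,p_2,I) = 0.8·I/p_1 and q_2* = 0.2·I/p_2.
Set q_1* = 30 in the demand function and solve for p_1: p_1 = 2.4.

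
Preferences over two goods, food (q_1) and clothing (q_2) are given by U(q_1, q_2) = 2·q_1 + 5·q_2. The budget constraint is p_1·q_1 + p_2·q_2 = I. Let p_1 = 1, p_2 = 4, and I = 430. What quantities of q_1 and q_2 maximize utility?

q_1* = 430, q_2* = 0

Perfect substitutes: compare marginal utility per dollar. 2/p_1 vs 5/p_2 → 2 vs 1.25.
q_1 gives more utility per dollar, so spend all income on q_1: q_1* = I/p_1, q_2* = 0.
Numerically: q_1* = 430, q_2* = 0.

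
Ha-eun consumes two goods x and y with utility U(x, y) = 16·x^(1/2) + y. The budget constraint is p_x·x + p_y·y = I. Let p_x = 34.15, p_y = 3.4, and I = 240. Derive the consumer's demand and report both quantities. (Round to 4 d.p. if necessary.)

Utility is quasi-linear in y; the FOC for x is 8/√x = p_x/p_y.
Solve: √x = 8·p_y/p_x, so x*(p_x,p_y) = (8·p_y/p_x)², and y* = (I − p_x·x*)/p_y.
Plugging in: x* = (8·3.4/34.15)² = 0.6344, y* = 64.2163.

x* = 0.6344, y* = 64.2163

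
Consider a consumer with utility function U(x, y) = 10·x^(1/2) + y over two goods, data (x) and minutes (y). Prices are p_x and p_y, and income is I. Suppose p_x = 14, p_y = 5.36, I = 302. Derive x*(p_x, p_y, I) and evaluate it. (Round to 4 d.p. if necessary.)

x* = 3.6645

Solve: √x = 5·p_y/p_x, so x*(p_x,p_y) = (5·p_y/p_x)², and y* = (I − p_x·x*)/p_y.
Plugging in: x* = (5·5.36/14)² = 3.6645.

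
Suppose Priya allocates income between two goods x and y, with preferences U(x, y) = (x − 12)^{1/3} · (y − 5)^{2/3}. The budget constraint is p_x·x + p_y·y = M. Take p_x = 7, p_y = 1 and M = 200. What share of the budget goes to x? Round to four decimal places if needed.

share on x = 0.605

Let x' = x−12, y' = y−5. MRS = (1/2)·y'/x' = p_x/p_y.
After buying the subsistence bundle (12, 5), a share 1/3 of the remaining income goes to x: x* = 12 + 1/3·(M − 12p_x − 5p_y)/p_x.
Discretionary income = 200 − 12·7 − 5·1 = 111; x* = 12 + 1/3·111/7 = 17.2857; y* = 5 + 2/3·111/1 = 79.
Expenditure on x: 7·17.2857 = 121; share = 0.605.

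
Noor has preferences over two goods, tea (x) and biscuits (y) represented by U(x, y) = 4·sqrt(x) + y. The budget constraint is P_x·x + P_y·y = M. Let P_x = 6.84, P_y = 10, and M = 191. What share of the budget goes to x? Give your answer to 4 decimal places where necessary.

Set MRS = P_x/P_y: 2·x^(−1/2) = P_x/P_y.
Solve: √x = 2·P_y/P_x, so x*(P_x,P_y) = (2·P_y/P_x)², and y* = (M − P_x·x*)/P_y.
Plugging in: x* = (2·10/6.84)² = 8.5496, y* = 13.252.
Expenditure on x: 6.84·8.5496 = 58.4795; share = 0.3062.

share on x = 0.3062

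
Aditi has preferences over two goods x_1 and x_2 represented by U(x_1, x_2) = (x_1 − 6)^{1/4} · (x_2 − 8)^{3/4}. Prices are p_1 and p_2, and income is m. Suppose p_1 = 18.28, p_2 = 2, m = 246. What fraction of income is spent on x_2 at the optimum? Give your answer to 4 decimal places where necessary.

share on x_2 = 0.4319

Substituting into the budget: x_1* = 6 + 0.25·(m − 6·p_1 − 8·p_2)/p_1, and x_2* = 8 + 0.75·(…)/p_2.
Discretionary income = 246 − 6·18.28 − 8·2 = 120.32; x_1* = 6 + 0.25·120.32/18.28 = 7.6455; x_2* = 8 + 0.75·120.32/2 = 53.12.
Expenditure on x_2: 2·53.12 = 106.24; share = 0.4319.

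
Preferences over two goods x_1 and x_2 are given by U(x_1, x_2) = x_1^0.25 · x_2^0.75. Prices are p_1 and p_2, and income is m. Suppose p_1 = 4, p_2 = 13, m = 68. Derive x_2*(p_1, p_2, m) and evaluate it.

x_2* = 3.9231

Tangency: MRS = (1/3)·x_2/x_1 = p_1/p_2.
So 0.25·p_2·x_2 = 0.75·p_1·x_1; combined with the budget, a share 0.25 of income goes to x_1.
Demand: x_1*(p_1,p_2,m) = 0.25·m/p_1 and x_2* = 0.75·m/p_2.
At p_1=4, p_2=13, m=68: x_2* = 0.75·68/13 = 3.9231.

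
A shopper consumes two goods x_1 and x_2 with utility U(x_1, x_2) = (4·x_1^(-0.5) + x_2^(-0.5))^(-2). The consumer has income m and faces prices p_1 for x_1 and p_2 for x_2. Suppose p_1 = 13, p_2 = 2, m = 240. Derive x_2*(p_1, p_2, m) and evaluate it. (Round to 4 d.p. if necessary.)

x_2* = 21.0428

From the CES first-order condition, 4·(x_2/x_1)^(1.5) = p_1/p_2.
Hence x_2/x_1 = ((1/4)·p_1/p_2)^(1/(1.5)), i.e. raised to the 2/3 power.
With the ratio pinned down, the budget gives x_1* = m/(p_1 + p_2·(x_2/x_1)) and x_2* = (x_2/x_1)·x_1*.
Numerically x_2/x_1 = 1.382194, so x_1* = 240/(13 + 2·1.382194) = 15.2242 and x_2* = 1.382194·15.2242 = 21.0428.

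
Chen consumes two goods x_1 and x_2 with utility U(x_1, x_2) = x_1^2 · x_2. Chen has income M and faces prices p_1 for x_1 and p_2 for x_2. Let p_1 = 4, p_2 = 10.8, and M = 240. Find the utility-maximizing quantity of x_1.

x_1* = 40

The MRS is 2·x_2/x_1. Set MRS = p_1/p_2.
Rearranging, p_2·x_2 = (1/2)·p_1·x_1. Substituting into the budget gives p_1·x_1·(1 + (1/2)) = M.
Demand: x_1*(p_1,p_2,M) = 2/3·M/p_1 and x_2* = 1/3·M/p_2.
At p_1=4, p_2=10.8, M=240: x_1* = 2/3·240/4 = 40.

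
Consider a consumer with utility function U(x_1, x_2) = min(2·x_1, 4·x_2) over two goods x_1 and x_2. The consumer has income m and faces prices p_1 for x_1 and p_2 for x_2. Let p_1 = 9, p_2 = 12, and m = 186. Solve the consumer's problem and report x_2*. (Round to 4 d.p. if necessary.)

x_2* = 6.2

Demand: x_1*(p_1,p_2,m) = 4·m/(4·p_1 + 2·p_2), x_2* = 2·m/(4·p_1 + 2·p_2).
Here 4·9 + 2·12 = 60, giving x_2* = 6.2.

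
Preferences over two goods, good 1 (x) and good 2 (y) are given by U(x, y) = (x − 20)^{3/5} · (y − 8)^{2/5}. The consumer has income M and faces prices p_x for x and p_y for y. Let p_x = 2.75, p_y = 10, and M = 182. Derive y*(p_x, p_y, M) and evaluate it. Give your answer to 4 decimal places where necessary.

MRS = (3/2)·(y−8)/(x−20). Tangency with p_x/p_y gives y−8 = (2/3)·(p_x/p_y)·(x−20).
After buying the subsistence bundle (20, 8), a share 0.6 of the remaining income goes to x: x* = 20 + 0.6·(M − 20p_x − 8p_y)/p_x.
Discretionary income = 182 − 20·2.75 − 8·10 = 47; y* = 8 + 0.4·47/10 = 9.88.

y* = 9.88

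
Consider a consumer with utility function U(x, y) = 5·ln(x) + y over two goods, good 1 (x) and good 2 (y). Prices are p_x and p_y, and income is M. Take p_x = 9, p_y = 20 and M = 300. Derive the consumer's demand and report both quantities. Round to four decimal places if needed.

x* = 11.1111, y* = 10

MU_x = 5/x, MU_y = 1. Tangency: 5/x = p_x/p_y.
So x*(p_x,p_y) = 5·p_y/p_x, independent of income; and y* = (M − 5·p_y)/p_y.
At the given prices: x* = 5·20/9 = 11.1111, and y* = 10.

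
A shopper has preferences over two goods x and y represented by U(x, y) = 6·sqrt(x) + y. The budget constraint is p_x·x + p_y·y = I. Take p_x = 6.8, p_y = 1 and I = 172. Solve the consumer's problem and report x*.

MU_x = 3/√x, MU_y = 1. Tangency: 3/√x = p_x/p_y.
Thus x* = (3·p_y/p_x)² — independent of I — with the rest of income spent on y.
Plugging in: x* = (3·1/6.8)² = 0.1946.

x* = 0.1946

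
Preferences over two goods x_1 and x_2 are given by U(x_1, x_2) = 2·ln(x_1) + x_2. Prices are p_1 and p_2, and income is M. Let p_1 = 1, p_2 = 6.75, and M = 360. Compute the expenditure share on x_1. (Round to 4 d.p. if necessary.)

Set MRS = p_1/p_2: (2/x_1)/1 = p_1/p_2.
So x_1*(p_1,p_2) = 2·p_2/p_1, independent of income; and x_2* = (M − 2·p_2)/p_2.
At the given prices: x_1* = 2·6.75/1 = 13.5, and x_2* = 51.3333.
Expenditure on x_1: 1·13.5 = 13.5; share = 0.0375.

share on x_1 = 0.0375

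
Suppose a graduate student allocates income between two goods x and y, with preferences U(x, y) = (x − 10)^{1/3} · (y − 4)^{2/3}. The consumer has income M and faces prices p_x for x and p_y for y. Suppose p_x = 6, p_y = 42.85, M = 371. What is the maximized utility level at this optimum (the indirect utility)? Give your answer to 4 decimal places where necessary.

V = 3.3197

Let x' = x−10, y' = y−4. MRS = (1/2)·y'/x' = p_x/p_y.
Substituting into the budget: x* = 10 + 1/3·(M − 10·p_x − 4·p_y)/p_x, and y* = 4 + 2/3·(…)/p_y.
Discretionary income = 371 − 10·6 − 4·42.85 = 139.6; x* = 10 + 1/3·139.6/6 = 17.7556; y* = 4 + 2/3·139.6/42.85 = 6.1719.
Utility at the optimum: U(17.7556, 6.1719) = 3.3197.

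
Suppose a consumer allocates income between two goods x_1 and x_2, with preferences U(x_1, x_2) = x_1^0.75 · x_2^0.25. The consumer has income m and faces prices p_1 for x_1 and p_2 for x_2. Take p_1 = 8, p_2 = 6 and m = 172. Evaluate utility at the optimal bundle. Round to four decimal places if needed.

The MRS is 3·x_2/x_1. Set MRS = p_1/p_2.
Rearranging, p_2·x_2 = (1/3)·p_1·x_1. Substituting into the budget gives p_1·x_1·(1 + (1/3)) = m.
Demand: x_1*(p_1,p_2,m) = 0.75·m/p_1 and x_2* = 0.25·m/p_2.
At p_1=8, p_2=6, m=172: x_1* = 0.75·172/8 = 16.125, x_2* = 7.1667.
Utility at the optimum: U(16.125, 7.1667) = 13.166.

V = 13.166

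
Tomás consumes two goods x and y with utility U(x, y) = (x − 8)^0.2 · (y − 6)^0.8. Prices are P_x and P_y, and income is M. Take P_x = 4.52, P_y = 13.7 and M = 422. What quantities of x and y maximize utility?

x* = 21.4354, y* = 23.7308

Let x' = x−8, y' = y−6. MRS = (1/4)·y'/x' = P_x/P_y.
After buying the subsistence bundle (8, 6), a share 0.2 of the remaining income goes to x: x* = 8 + 0.2·(M − 8P_x − 6P_y)/P_x.
Discretionary income = 422 − 8·4.52 − 6·13.7 = 303.64; x* = 8 + 0.2·303.64/4.52 = 21.4354; y* = 6 + 0.8·303.64/13.7 = 23.7308.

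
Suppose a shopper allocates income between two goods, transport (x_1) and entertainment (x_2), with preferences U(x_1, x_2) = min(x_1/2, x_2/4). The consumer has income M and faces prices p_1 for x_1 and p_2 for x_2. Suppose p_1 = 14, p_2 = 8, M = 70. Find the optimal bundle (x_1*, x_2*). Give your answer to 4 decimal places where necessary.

x_1* = 2.3333, x_2* = 4.6667

Leontief preferences: the optimum is at the kink where x_1/2 = x_2/4, i.e. x_2 = 2·x_1.
Budget: p_1·x_1 + p_2·2·x_1 = M, so (2·p_1 + 4·p_2)·x_1 = 2·M.
Demand: x_1*(p_1,p_2,M) = 2·M/(2·p_1 + 4·p_2), x_2* = 4·M/(2·p_1 + 4·p_2).
Here 2·14 + 4·8 = 60, giving x_1* = 2.3333 and x_2* = 4.6667.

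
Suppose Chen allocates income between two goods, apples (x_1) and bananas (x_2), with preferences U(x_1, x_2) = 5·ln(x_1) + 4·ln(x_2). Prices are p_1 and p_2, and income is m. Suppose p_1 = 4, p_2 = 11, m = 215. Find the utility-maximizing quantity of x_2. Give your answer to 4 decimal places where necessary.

x_2* = 8.6869

Demand: x_1*(p_1,p_2,m) = 5/9·m/p_1 and x_2* = 4/9·m/p_2.
At p_1=4, p_2=11, m=215: x_2* = 4/9·215/11 = 8.6869.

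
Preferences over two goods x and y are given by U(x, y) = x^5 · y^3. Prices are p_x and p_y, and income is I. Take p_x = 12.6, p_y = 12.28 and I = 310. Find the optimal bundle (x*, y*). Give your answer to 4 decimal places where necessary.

x* = 15.377, y* = 9.4666

Tangency: MRS = (5/3)·y/x = p_x/p_y.
So 5·p_y·y = 3·p_x·x; combined with the budget, a share 0.625 of income goes to x.
Demand: x*(p_x,p_y,I) = 0.625·I/p_x and y* = 0.375·I/p_y.
At p_x=12.6, p_y=12.28, I=310: x* = 0.625·310/12.6 = 15.377, y* = 9.4666.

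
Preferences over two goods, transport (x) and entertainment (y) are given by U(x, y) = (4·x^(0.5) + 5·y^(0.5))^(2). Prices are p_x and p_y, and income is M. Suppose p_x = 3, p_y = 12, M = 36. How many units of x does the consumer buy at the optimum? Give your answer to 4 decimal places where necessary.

From the CES first-order condition, (4/5)·(y/x)^(0.5) = p_x/p_y.
Solve for the ratio: y/x = [(5/4)·p_x/p_y]^(2).
Substitute y = (y/x)·x into the budget: x* = M/(p_x + p_y·(y/x)).
Numerically y/x = 0.097656, so x* = 36/(3 + 12·0.097656) = 8.6292.

x* = 8.6292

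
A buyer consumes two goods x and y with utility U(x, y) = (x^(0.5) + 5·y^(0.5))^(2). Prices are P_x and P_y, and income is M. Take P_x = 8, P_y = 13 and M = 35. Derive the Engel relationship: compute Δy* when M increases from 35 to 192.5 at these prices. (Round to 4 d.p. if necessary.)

From the CES first-order condition, (1/5)·(y/x)^(0.5) = P_x/P_y.
Solve for the ratio: y/x = [5·P_x/P_y]^(2).
Substitute y = (y/x)·x into the budget: x* = M/(P_x + P_y·(y/x)).
Numerically y/x = 9.467456, so x* = 35/(8 + 13·9.467456) = 0.267 and y* = 9.467456·0.267 = 2.528.
At M' = 192.5: y* = 13.9039. Change: 13.9039 − 2.528 = 11.3759.

Δy* = 11.3759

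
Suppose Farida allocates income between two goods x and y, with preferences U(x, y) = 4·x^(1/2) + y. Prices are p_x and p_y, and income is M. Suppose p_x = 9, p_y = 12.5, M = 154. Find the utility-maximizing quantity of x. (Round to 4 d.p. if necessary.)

x* = 7.716

Utility is quasi-linear in y; the FOC for x is 2/√x = p_x/p_y.
Thus x* = (2·p_y/p_x)² — independent of M — with the rest of income spent on y.
Plugging in: x* = (2·12.5/9)² = 7.716.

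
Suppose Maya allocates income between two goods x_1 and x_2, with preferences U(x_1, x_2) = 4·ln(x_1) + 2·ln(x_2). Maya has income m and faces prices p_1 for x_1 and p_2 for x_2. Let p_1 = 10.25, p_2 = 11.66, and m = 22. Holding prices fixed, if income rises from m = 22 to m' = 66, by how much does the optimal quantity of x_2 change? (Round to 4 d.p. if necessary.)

Δx_2* = 1.2579

Tangency: MRS = 2·x_2/x_1 = p_1/p_2.
So 4·p_2·x_2 = 2·p_1·x_1; combined with the budget, a share 2/3 of income goes to x_1.
Demand: x_1*(p_1,p_2,m) = 2/3·m/p_1 and x_2* = 1/3·m/p_2.
At p_1=10.25, p_2=11.66, m=22: x_2* = 1/3·22/11.66 = 0.6289.
At m' = 66: x_2* = 1.8868. Change: 1.8868 − 0.6289 = 1.2579.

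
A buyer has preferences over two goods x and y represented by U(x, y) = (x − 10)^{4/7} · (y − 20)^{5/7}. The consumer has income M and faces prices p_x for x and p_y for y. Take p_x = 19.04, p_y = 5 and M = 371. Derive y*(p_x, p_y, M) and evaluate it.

Substituting into the budget: x* = 10 + 4/9·(M − 10·p_x − 20·p_y)/p_x, and y* = 20 + 5/9·(…)/p_y.
Discretionary income = 371 − 10·19.04 − 20·5 = 80.6; y* = 20 + 5/9·80.6/5 = 28.9556.

y* = 28.9556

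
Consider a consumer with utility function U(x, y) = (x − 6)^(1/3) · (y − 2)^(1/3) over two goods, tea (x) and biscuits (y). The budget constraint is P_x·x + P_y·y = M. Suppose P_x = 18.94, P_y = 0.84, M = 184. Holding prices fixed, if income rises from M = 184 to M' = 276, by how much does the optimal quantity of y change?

This is Cobb-Douglas in (x−6, y−2): tangency gives 1/3·P_y·(y−2) = 1/3·P_x·(x−6).
Substituting into the budget: x* = 6 + 0.5·(M − 6·P_x − 2·P_y)/P_x, and y* = 2 + 0.5·(…)/P_y.
Discretionary income = 184 − 6·18.94 − 2·0.84 = 68.68; y* = 2 + 0.5·68.68/0.84 = 42.881.
At M' = 276: y* = 97.6429. Change: 97.6429 − 42.881 = 54.7619.

Δy* = 54.7619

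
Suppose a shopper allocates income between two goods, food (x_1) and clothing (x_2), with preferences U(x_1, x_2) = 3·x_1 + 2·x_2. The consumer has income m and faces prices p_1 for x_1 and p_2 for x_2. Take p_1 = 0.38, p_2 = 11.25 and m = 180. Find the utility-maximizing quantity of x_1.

Perfect substitutes: compare marginal utility per dollar. 3/p_1 vs 2/p_2 → 7.8947 vs 0.1778.
x_1 gives more utility per dollar, so spend all income on x_1: x_1* = m/p_1, x_2* = 0.
Numerically: x_1* = 473.6842, x_2* = 0.

x_1* = 473.6842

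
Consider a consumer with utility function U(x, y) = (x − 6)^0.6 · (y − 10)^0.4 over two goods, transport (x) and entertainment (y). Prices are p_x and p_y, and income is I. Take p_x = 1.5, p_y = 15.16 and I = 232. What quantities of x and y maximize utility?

Substituting into the budget: x* = 6 + 0.6·(I − 6·p_x − 10·p_y)/p_x, and y* = 10 + 0.4·(…)/p_y.
Discretionary income = 232 − 6·1.5 − 10·15.16 = 71.4; x* = 6 + 0.6·71.4/1.5 = 34.56; y* = 10 + 0.4·71.4/15.16 = 11.8839.

x* = 34.56, y* = 11.8839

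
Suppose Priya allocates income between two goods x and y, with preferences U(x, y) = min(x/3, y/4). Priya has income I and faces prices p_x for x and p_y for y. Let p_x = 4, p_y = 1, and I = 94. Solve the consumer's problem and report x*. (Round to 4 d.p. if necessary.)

x* = 17.625

Leontief preferences: the optimum is at the kink where x/3 = y/4, i.e. y = (4/3)·x.
Budget: p_x·x + p_y·(4/3)·x = I, so (3·p_x + 4·p_y)·x = 3·I.
Demand: x*(p_x,p_y,I) = 3·I/(3·p_x + 4·p_y), y* = 4·I/(3·p_x + 4·p_y).
Here 3·4 + 4·1 = 16, giving x* = 17.625.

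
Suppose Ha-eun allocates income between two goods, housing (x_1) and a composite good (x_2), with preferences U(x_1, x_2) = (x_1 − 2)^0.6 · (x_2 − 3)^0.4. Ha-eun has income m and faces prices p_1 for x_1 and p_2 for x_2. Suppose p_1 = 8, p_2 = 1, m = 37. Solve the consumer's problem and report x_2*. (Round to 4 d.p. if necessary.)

x_2* = 10.2

Substituting into the budget: x_1* = 2 + 0.6·(m − 2·p_1 − 3·p_2)/p_1, and x_2* = 3 + 0.4·(…)/p_2.
Discretionary income = 37 − 2·8 − 3·1 = 18; x_2* = 3 + 0.4·18/1 = 10.2.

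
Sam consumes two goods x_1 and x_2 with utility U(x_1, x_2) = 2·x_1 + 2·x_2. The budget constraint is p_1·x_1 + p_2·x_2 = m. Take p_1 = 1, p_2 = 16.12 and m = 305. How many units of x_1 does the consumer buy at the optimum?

x_1* = 305

Linear utility — the consumer picks whichever good has higher MU/price: 2/1 = 2 vs 2/16.12 = 0.1241.
x_1 gives more utility per dollar, so spend all income on x_1: x_1* = m/p_1, x_2* = 0.
Numerically: x_1* = 305, x_2* = 0.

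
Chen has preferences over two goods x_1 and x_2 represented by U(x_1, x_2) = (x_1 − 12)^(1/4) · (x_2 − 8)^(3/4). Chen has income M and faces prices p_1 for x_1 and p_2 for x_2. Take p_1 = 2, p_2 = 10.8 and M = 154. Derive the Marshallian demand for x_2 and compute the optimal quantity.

This is Cobb-Douglas in (x_1−12, x_2−8): tangency gives 0.25·p_2·(x_2−8) = 0.75·p_1·(x_1−12).
Substituting into the budget: x_1* = 12 + 0.25·(M − 12·p_1 − 8·p_2)/p_1, and x_2* = 8 + 0.75·(…)/p_2.
Discretionary income = 154 − 12·2 − 8·10.8 = 43.6; x_2* = 8 + 0.75·43.6/10.8 = 11.0278.

x_2* = 11.0278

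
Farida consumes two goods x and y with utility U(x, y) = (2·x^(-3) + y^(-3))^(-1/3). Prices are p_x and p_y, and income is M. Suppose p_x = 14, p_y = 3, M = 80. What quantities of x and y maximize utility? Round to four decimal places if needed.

MU_x ∝ 2·x^(-4), MU_y ∝ y^(-4), so MRS = 2·(y/x)^(4) = p_x/p_y.
Hence y/x = ((1/2)·p_x/p_y)^(1/(4)), i.e. raised to the 0.25 power.
With the ratio pinned down, the budget gives x* = M/(p_x + p_y·(y/x)) and y* = (y/x)·x*.
Numerically y/x = 1.235931, so x* = 80/(14 + 3·1.235931) = 4.5178 and y* = 1.235931·4.5178 = 5.5837.

x* = 4.5178, y* = 5.5837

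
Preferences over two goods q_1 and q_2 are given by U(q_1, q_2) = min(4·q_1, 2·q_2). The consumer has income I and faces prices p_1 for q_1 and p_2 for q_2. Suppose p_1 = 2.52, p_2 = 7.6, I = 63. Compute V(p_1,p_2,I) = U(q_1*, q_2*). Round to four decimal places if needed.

Leontief preferences: the optimum is at the kink where q_1/2 = q_2/4, i.e. q_2 = 2·q_1.
Budget: p_1·q_1 + p_2·2·q_1 = I, so (2·p_1 + 4·p_2)·q_1 = 2·I.
Demand: q_1*(p_1,p_2,I) = 2·I/(2·p_1 + 4·p_2), q_2* = 4·I/(2·p_1 + 4·p_2).
Here 2·2.52 + 4·7.6 = 35.44, giving q_1* = 3.5553 and q_2* = 7.1106.
Utility at the optimum: U(3.5553, 7.1106) = 14.2212.

V = 14.2212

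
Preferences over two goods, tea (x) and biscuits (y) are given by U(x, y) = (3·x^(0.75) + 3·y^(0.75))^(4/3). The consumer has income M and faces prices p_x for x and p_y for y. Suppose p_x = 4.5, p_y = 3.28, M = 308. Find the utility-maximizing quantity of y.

From the CES first-order condition, (y/x)^(0.25) = p_x/p_y.
Hence y/x = (p_x/p_y)^(1/(0.25)), i.e. raised to the 4 power.
With the ratio pinned down, the budget gives x* = M/(p_x + p_y·(y/x)) and y* = (y/x)·x*.
Numerically y/x = 3.542866, so x* = 308/(4.5 + 3.28·3.542866) = 19.106 and y* = 3.542866·19.106 = 67.69.

y* = 67.69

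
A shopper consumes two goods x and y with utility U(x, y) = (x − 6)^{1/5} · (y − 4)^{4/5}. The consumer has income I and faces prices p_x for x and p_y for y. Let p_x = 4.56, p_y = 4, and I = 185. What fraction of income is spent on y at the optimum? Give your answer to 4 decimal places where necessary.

share on y = 0.699

Let x' = x−6, y' = y−4. MRS = (1/4)·y'/x' = p_x/p_y.
Substituting into the budget: x* = 6 + 0.2·(I − 6·p_x − 4·p_y)/p_x, and y* = 4 + 0.8·(…)/p_y.
Discretionary income = 185 − 6·4.56 − 4·4 = 141.64; x* = 6 + 0.2·141.64/4.56 = 12.2123; y* = 4 + 0.8·141.64/4 = 32.328.
Expenditure on y: 4·32.328 = 129.312; share = 0.699.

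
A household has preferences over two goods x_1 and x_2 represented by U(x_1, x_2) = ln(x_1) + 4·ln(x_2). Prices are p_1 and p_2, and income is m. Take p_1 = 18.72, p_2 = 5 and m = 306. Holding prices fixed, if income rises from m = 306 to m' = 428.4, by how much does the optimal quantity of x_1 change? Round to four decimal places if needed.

Tangency: MRS = (1/4)·x_2/x_1 = p_1/p_2.
Rearranging, p_2·x_2 = 4·p_1·x_1. Substituting into the budget gives p_1·x_1·(1 + 4) = m.
Demand: x_1*(p_1,p_2,m) = 0.2·m/p_1 and x_2* = 0.8·m/p_2.
At p_1=18.72, p_2=5, m=306: x_1* = 0.2·306/18.72 = 3.2692.
At m' = 428.4: x_1* = 4.5769. Change: 4.5769 − 3.2692 = 1.3077.

Δx_1* = 1.3077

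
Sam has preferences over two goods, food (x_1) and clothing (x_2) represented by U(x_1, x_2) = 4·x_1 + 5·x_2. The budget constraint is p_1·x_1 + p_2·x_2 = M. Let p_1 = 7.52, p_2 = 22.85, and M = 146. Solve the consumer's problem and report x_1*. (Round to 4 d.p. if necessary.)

x_1* = 19.4149

Numerically: x_1* = 19.4149, x_2* = 0.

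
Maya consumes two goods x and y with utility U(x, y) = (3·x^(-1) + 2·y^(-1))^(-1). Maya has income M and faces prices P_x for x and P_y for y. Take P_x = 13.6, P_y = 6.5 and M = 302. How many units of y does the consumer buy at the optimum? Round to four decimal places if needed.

MU_x ∝ 3·x^(-2), MU_y ∝ 2·y^(-2), so MRS = (3/2)·(y/x)^(2) = P_x/P_y.
Hence y/x = ((2/3)·P_x/P_y)^(1/(2)), i.e. raised to the 0.5 power.
With the ratio pinned down, the budget gives x* = M/(P_x + P_y·(y/x)) and y* = (y/x)·x*.
Numerically y/x = 1.181047, so x* = 302/(13.6 + 6.5·1.181047) = 14.1939 and y* = 1.181047·14.1939 = 16.7636.

y* = 16.7636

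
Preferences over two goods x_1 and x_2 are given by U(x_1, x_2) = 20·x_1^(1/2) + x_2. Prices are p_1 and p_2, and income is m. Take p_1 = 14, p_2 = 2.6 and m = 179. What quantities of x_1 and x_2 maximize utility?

Set MRS = p_1/p_2: 10·x_1^(−1/2) = p_1/p_2.
Solve: √x_1 = 10·p_2/p_1, so x_1*(p_1,p_2) = (10·p_2/p_1)², and x_2* = (m − p_1·x_1*)/p_2.
Plugging in: x_1* = (10·2.6/14)² = 3.449, x_2* = 50.2747.

x_1* = 3.449, x_2* = 50.2747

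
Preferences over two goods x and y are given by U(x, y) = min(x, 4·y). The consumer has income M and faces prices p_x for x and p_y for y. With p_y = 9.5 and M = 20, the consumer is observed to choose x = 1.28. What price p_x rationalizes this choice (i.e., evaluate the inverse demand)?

Leontief preferences: the optimum is at the kink where x/4 = y/1, i.e. y = (1/4)·x.
Budget: p_x·x + p_y·(1/4)·x = M, so (4·p_x + p_y)·x = 4·M.
Demand: x*(p_x,p_y,M) = 4·M/(4·p_x + p_y), y* = M/(4·p_x + p_y).
Set x* = 1.28 in the demand function and solve for p_x: p_x = 13.25.

p_x = 13.25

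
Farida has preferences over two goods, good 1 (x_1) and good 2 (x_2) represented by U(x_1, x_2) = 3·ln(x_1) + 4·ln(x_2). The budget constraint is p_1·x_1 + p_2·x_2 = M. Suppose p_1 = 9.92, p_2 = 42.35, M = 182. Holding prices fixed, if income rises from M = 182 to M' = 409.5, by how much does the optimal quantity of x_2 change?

Tangency: MRS = (3/4)·x_2/x_1 = p_1/p_2.
So 3·p_2·x_2 = 4·p_1·x_1; combined with the budget, a share 3/7 of income goes to x_1.
Demand: x_1*(p_1,p_2,M) = 3/7·M/p_1 and x_2* = 4/7·M/p_2.
At p_1=9.92, p_2=42.35, M=182: x_2* = 4/7·182/42.35 = 2.4557.
At M' = 409.5: x_2* = 5.5254. Change: 5.5254 − 2.4557 = 3.0697.

Δx_2* = 3.0697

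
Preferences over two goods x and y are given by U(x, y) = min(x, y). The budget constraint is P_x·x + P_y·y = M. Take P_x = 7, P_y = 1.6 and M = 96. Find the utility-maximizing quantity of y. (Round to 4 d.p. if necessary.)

y* = 11.1628

Leontief preferences: the optimum is at the kink where x/1 = y/1, i.e. y = x.
Budget: P_x·x + P_y·x = M, so (P_x + P_y)·x = M.
Demand: x*(P_x,P_y,M) = M/(P_x + P_y), y* = M/(P_x + P_y).
Here 7 + 1.6 = 8.6, giving y* = 11.1628.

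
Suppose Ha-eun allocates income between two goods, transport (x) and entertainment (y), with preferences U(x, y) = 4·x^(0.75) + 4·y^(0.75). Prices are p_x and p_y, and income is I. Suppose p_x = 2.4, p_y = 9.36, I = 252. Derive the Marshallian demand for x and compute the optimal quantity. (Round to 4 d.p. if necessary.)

x* = 103.2593

MRS = MU_x/MU_y = (y/x)^(0.25). Set equal to p_x/p_y.
Hence y/x = (p_x/p_y)^(1/(0.25)), i.e. raised to the 4 power.
Substitute y = (y/x)·x into the budget: x* = I/(p_x + p_y·(y/x)).
Numerically y/x = 0.004323, so x* = 252/(2.4 + 9.36·0.004323) = 103.2593.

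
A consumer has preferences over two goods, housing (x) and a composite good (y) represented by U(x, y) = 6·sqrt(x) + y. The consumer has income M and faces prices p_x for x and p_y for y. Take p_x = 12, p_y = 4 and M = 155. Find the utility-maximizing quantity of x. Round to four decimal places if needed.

Utility is quasi-linear in y; the FOC for x is 3/√x = p_x/p_y.
Thus x* = (3·p_y/p_x)² — independent of M — with the rest of income spent on y.
Plugging in: x* = (3·4/12)² = 1.

x* = 1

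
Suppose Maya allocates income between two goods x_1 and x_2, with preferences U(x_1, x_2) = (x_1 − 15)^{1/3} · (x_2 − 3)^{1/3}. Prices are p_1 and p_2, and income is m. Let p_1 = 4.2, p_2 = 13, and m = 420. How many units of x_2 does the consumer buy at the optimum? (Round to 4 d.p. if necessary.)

MRS = (x_2−3)/(x_1−15). Tangency with p_1/p_2 gives x_2−3 = (p_1/p_2)·(x_1−15).
Substituting into the budget: x_1* = 15 + 0.5·(m − 15·p_1 − 3·p_2)/p_1, and x_2* = 3 + 0.5·(…)/p_2.
Discretionary income = 420 − 15·4.2 − 3·13 = 318; x_2* = 3 + 0.5·318/13 = 15.2308.

x_2* = 15.2308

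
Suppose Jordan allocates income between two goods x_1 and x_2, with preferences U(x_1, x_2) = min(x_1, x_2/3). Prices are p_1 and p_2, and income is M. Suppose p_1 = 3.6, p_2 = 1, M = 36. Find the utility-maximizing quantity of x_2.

x_2* = 16.3636

Leontief preferences: the optimum is at the kink where x_1/1 = x_2/3, i.e. x_2 = 3·x_1.
Budget: p_1·x_1 + p_2·3·x_1 = M, so (p_1 + 3·p_2)·x_1 = M.
Demand: x_1*(p_1,p_2,M) = M/(p_1 + 3·p_2), x_2* = 3·M/(p_1 + 3·p_2).
Here 3.6 + 3·1 = 6.6, giving x_2* = 16.3636.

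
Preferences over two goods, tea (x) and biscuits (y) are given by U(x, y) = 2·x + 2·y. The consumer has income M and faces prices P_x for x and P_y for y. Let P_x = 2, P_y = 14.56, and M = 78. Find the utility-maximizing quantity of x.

Linear utility — the consumer picks whichever good has higher MU/price: 2/2 = 1 vs 2/14.56 = 0.1374.
x gives more utility per dollar, so spend all income on x: x* = M/P_x, y* = 0.
Numerically: x* = 39, y* = 0.

x* = 39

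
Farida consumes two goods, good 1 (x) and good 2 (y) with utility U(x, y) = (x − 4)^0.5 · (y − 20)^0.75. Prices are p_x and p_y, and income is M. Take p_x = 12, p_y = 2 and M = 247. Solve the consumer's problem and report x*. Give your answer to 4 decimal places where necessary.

Let x' = x−4, y' = y−20. MRS = (2/3)·y'/x' = p_x/p_y.
Substituting into the budget: x* = 4 + 0.4·(M − 4·p_x − 20·p_y)/p_x, and y* = 20 + 0.6·(…)/p_y.
Discretionary income = 247 − 4·12 − 20·2 = 159; x* = 4 + 0.4·159/12 = 9.3.

x* = 9.3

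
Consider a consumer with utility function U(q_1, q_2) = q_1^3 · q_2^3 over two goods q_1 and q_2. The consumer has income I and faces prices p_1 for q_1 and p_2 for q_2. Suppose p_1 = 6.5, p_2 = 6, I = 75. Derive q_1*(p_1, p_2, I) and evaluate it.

q_1* = 5.7692

MU_q_1/MU_q_2 = (3·q_2)/(3·q_1); tangency sets this equal to p_1/p_2.
Rearranging, p_2·q_2 = p_1·q_1. Substituting into the budget gives p_1·q_1·(1 + 1) = I.
Demand: q_1*(p_1,p_2,I) = 0.5·I/p_1 and q_2* = 0.5·I/p_2.
At p_1=6.5, p_2=6, I=75: q_1* = 0.5·75/6.5 = 5.7692.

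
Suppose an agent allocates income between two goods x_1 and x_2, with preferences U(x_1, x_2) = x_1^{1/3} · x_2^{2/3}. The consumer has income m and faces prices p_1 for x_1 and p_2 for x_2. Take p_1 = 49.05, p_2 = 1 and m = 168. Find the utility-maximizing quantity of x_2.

x_2* = 112

The MRS is (1/2)·x_2/x_1. Set MRS = p_1/p_2.
So 1/3·p_2·x_2 = 2/3·p_1·x_1; combined with the budget, a share 1/3 of income goes to x_1.
Demand: x_1*(p_1,p_2,m) = 1/3·m/p_1 and x_2* = 2/3·m/p_2.
At p_1=49.05, p_2=1, m=168: x_2* = 2/3·168/1 = 112.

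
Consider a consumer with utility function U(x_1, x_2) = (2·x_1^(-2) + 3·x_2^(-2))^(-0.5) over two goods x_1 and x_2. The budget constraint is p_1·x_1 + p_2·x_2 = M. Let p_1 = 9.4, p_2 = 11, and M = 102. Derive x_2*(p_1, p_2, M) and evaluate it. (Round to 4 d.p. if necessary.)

MU_x_1 ∝ 2·x_1^(-3), MU_x_2 ∝ 3·x_2^(-3), so MRS = (2/3)·(x_2/x_1)^(3) = p_1/p_2.
Solve for the ratio: x_2/x_1 = [(3/2)·p_1/p_2]^(1/3).
Substitute x_2 = (x_2/x_1)·x_1 into the budget: x_1* = M/(p_1 + p_2·(x_2/x_1)).
Numerically x_2/x_1 = 1.086281, so x_1* = 102/(9.4 + 11·1.086281) = 4.7777 and x_2* = 1.086281·4.7777 = 5.1899.

x_2* = 5.1899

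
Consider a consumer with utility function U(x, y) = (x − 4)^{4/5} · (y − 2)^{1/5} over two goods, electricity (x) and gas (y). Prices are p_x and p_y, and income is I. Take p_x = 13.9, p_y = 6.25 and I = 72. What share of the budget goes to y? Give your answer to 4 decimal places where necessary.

This is Cobb-Douglas in (x−4, y−2): tangency gives 0.8·p_y·(y−2) = 0.2·p_x·(x−4).
After buying the subsistence bundle (4, 2), a share 0.8 of the remaining income goes to x: x* = 4 + 0.8·(I − 4p_x − 2p_y)/p_x.
Discretionary income = 72 − 4·13.9 − 2·6.25 = 3.9; x* = 4 + 0.8·3.9/13.9 = 4.2245; y* = 2 + 0.2·3.9/6.25 = 2.1248.
Expenditure on y: 6.25·2.1248 = 13.28; share = 0.1844.

share on y = 0.1844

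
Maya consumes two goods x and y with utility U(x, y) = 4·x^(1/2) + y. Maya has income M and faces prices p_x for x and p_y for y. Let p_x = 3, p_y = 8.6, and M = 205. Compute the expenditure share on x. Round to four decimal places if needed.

share on x = 0.481

Set MRS = p_x/p_y: 2·x^(−1/2) = p_x/p_y.
Solve: √x = 2·p_y/p_x, so x*(p_x,p_y) = (2·p_y/p_x)², and y* = (M − p_x·x*)/p_y.
Plugging in: x* = (2·8.6/3)² = 32.8711, y* = 12.3705.
Expenditure on x: 3·32.8711 = 98.6133; share = 0.481.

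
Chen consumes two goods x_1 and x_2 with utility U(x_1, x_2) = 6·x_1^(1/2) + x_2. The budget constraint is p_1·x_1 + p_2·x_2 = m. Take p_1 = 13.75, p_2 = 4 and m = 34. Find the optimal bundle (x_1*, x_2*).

Utility is quasi-linear in x_2; the FOC for x_1 is 3/√x_1 = p_1/p_2.
Solve: √x_1 = 3·p_2/p_1, so x_1*(p_1,p_2) = (3·p_2/p_1)², and x_2* = (m − p_1·x_1*)/p_2.
Plugging in: x_1* = (3·4/13.75)² = 0.7617, x_2* = 5.8818.

x_1* = 0.7617, x_2* = 5.8818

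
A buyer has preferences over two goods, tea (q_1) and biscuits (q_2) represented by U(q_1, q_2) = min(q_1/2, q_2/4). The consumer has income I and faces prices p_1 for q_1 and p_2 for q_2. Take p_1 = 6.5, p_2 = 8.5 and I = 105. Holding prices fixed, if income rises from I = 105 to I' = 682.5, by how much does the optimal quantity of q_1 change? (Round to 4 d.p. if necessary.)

With perfect complements, no substitution: consume in ratio q_1:q_2 = 2:4.
Budget: p_1·q_1 + p_2·2·q_1 = I, so (2·p_1 + 4·p_2)·q_1 = 2·I.
Demand: q_1*(p_1,p_2,I) = 2·I/(2·p_1 + 4·p_2), q_2* = 4·I/(2·p_1 + 4·p_2).
Here 2·6.5 + 4·8.5 = 47, giving q_1* = 4.4681.
At I' = 682.5: q_1* = 29.0426. Change: 29.0426 − 4.4681 = 24.5745.

Δq_1* = 24.5745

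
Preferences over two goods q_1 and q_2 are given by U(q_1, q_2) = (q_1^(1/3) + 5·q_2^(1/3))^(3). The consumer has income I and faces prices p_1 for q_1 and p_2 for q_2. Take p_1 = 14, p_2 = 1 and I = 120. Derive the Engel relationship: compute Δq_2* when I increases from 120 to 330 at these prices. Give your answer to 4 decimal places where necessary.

Δq_2* = 205.0972

From the CES first-order condition, (1/5)·(q_2/q_1)^(2/3) = p_1/p_2.
Solve for the ratio: q_2/q_1 = [5·p_1/p_2]^(1.5).
With the ratio pinned down, the budget gives q_1* = I/(p_1 + p_2·(q_2/q_1)) and q_2* = (q_2/q_1)·q_1*.
Numerically q_2/q_1 = 585.662019, so q_1* = 120/(14 + 1·585.662019) = 0.2001 and q_2* = 585.662019·0.2001 = 117.1984.
At I' = 330: q_2* = 322.2957. Change: 322.2957 − 117.1984 = 205.0972.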